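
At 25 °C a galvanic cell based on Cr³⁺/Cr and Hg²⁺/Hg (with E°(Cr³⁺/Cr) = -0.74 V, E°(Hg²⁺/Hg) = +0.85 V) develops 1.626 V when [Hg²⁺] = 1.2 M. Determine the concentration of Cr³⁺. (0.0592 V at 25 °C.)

0.02 M

From the Nernst equation, log Q = n(E° − E)/0.0592 = 6(1.59 − 1.626)/0.0592 = -3.649, so Q = 2.25 × 10^-4.
With Q = [Cr³⁺]^2/[Hg²⁺]^3 and the known concentrations, [Cr³⁺]^2 in the numerator gives [Cr³⁺] = 0.02 M.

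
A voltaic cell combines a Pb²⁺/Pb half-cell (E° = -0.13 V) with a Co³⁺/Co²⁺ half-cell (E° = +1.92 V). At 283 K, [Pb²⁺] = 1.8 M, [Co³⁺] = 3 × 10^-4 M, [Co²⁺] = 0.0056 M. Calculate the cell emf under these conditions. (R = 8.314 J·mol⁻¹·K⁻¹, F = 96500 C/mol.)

The Co³⁺/Co²⁺ couple has the higher reduction potential and acts as the cathode, so E°_cell = +1.92 − (-0.13) = 2.05 V.
Balancing electrons gives n = 2; the reaction quotient is Q = [Pb²⁺]·[Co²⁺]^2/[Co³⁺]^2 = 627.
E = E° − (RT/nF) ln Q = 2.05 − (8.314×283)/(2×96500) × (6.441) = 2.050 − 0.079 = 1.971 V.

1.97 V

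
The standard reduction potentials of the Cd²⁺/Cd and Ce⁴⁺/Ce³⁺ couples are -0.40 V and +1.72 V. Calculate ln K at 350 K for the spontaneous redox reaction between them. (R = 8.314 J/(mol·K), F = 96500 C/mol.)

E°_cell = +1.72 − (-0.40) = 2.12 V, with n = 2 electrons transferred.
At equilibrium E = 0, so the Nernst equation gives ln K = nFE°/RT = (2)(96500)(2.12)/((8.314)(350)) = 140.61.

ln K = 140.6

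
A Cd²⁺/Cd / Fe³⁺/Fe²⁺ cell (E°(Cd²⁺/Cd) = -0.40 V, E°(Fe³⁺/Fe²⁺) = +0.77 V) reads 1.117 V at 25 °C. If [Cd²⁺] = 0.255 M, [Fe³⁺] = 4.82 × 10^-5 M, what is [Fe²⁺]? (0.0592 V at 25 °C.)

7.5 × 10^-4 M

From the Nernst equation, log Q = n(E° − E)/0.0592 = 2(1.17 − 1.117)/0.0592 = 1.791, so Q = 61.7.
With Q = [Cd²⁺]·[Fe²⁺]^2/[Fe³⁺]^2 and the known concentrations, [Fe²⁺]^2 in the numerator gives [Fe²⁺] = 7.5 × 10^-4 M.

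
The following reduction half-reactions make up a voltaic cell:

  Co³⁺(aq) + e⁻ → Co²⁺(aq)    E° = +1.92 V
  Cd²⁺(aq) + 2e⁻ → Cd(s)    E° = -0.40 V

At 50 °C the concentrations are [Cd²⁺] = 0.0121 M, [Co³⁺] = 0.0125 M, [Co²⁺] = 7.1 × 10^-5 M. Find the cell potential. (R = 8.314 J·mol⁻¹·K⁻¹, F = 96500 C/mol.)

The Co³⁺/Co²⁺ couple has the higher reduction potential and acts as the cathode, so E°_cell = +1.92 − (-0.40) = 2.32 V.
Balancing electrons gives n = 2; the reaction quotient is Q = [Cd²⁺]·[Co²⁺]^2/[Co³⁺]^2 = 3.9 × 10^-7.
E = E° − (RT/nF) ln Q = 2.32 − (8.314×323)/(2×96500) × (-14.756) = 2.320 + 0.205 = 2.525 V.

2.53 V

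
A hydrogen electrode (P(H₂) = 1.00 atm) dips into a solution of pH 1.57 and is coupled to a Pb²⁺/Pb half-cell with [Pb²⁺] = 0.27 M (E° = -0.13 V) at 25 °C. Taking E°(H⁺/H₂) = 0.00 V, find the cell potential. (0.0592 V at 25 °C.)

0.054 V

The hydrogen couple is the cathode, so E°_cell = 0.13 V; n = 2.
[H⁺] = 10^(−1.57) = 0.027 M, and Q = [Pb²⁺]·P(H₂) / [H⁺]^2 = 373.
E = E° − (0.0592/2) log Q = 0.13 − (0.0592/2)(2.571) = 0.054 V.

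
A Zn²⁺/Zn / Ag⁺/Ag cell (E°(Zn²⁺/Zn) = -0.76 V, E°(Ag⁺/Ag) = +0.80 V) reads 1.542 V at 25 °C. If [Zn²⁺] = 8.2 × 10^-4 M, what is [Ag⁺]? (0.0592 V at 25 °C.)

0.014 M

From the Nernst equation, log Q = n(E° − E)/0.0592 = 2(1.56 − 1.542)/0.0592 = 0.608, so Q = 4.06.
With Q = [Zn²⁺]/[Ag⁺]^2 and the known concentrations, [Ag⁺]^2 in the denominator gives [Ag⁺] = 0.014 M.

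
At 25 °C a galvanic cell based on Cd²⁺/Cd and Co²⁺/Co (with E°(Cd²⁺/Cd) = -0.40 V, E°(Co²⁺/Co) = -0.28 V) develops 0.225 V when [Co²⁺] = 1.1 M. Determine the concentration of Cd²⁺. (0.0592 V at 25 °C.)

3.1 × 10^-4 M

From the Nernst equation, log Q = n(E° − E)/0.0592 = 2(0.12 − 0.225)/0.0592 = -3.547, so Q = 2.84 × 10^-4.
With Q = [Cd²⁺]/[Co²⁺] and the known concentrations, [Cd²⁺] in the numerator gives [Cd²⁺] = 3.1 × 10^-4 M.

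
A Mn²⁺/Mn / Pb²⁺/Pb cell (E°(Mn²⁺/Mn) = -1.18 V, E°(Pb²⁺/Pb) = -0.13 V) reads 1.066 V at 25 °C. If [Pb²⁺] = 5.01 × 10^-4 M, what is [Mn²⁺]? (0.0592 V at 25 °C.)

1.4 × 10^-4 M

From the Nernst equation, log Q = n(E° − E)/0.0592 = 2(1.05 − 1.066)/0.0592 = -0.541, so Q = 0.288.
With Q = [Mn²⁺]/[Pb²⁺] and the known concentrations, [Mn²⁺] in the numerator gives [Mn²⁺] = 1.4 × 10^-4 M.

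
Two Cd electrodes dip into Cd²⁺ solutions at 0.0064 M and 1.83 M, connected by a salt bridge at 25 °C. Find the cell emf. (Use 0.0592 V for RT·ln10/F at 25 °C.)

0.073 V

Both half-cells are Cd²⁺/Cd, so E°_cell = 0. The concentrated side is the cathode; the cell reaction moves Cd²⁺ from high to low concentration with n = 2.
Q = [Cd²⁺]_dilute/[Cd²⁺]_conc = 0.0064/1.83 = 0.00350.
E = 0 − (0.0592/2) log Q = −(0.0592/2)(-2.456) = 0.0727 V.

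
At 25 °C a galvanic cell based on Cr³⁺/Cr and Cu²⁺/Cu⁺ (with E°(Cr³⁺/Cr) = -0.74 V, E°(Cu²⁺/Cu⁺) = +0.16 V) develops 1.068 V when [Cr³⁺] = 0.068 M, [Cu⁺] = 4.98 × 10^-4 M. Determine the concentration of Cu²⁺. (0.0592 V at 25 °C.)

From the Nernst equation, log Q = n(E° − E)/0.0592 = 3(0.90 − 1.068)/0.0592 = -8.514, so Q = 3.07 × 10^-9.
With Q = [Cr³⁺]·[Cu⁺]^3/[Cu²⁺]^3 and the known concentrations, [Cu²⁺]^3 in the denominator gives [Cu²⁺] = 0.14 M.

0.14 M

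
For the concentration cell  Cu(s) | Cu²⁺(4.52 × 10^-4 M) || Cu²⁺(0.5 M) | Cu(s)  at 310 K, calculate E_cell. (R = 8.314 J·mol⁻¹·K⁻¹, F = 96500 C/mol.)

Both half-cells are Cu²⁺/Cu, so E°_cell = 0. The concentrated side is the cathode; the cell reaction moves Cu²⁺ from high to low concentration with n = 2.
Q = [Cu²⁺]_dilute/[Cu²⁺]_conc = 4.52 × 10^-4/0.5 = 9.04 × 10^-4.
E = 0 − (RT/nF) ln Q = −((8.314×310)/(2×96500))(-7.009) = 0.0936 V.

0.094 V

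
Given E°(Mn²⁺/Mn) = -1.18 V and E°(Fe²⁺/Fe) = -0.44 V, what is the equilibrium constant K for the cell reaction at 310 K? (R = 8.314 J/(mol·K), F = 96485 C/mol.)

E°_cell = -0.44 − (-1.18) = 0.74 V, with n = 2 electrons transferred.
At equilibrium E = 0, so the Nernst equation gives ln K = nFE°/RT = (2)(96485)(0.74)/((8.314)(310)) = 55.41.
K = e^55.41 = 1.2 × 10^24.

1.2 × 10^24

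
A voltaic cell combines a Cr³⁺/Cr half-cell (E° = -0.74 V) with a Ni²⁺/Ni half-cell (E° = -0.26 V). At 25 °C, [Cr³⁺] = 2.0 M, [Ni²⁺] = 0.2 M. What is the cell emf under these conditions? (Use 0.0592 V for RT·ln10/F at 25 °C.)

The Ni²⁺/Ni couple has the higher reduction potential and acts as the cathode, so E°_cell = -0.26 − (-0.74) = 0.48 V.
Balancing electrons gives n = 6; the reaction quotient is Q = [Cr³⁺]^2/[Ni²⁺]^3 = 500.
At 25 °C, E = E° − (0.0592/n) log Q = 0.48 − (0.0592/6)(2.699) = 0.480 − 0.027 = 0.453 V.

0.453 V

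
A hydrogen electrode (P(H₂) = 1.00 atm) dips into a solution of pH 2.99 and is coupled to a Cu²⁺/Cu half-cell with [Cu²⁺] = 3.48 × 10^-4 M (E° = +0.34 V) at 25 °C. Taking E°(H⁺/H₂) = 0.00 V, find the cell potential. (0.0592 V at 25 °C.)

The Cu²⁺/Cu couple is the cathode, so E°_cell = 0.34 V; n = 2.
[H⁺] = 10^(−2.99) = 0.0010 M, and Q = [H⁺]^2 / ([Cu²⁺]·P(H₂)) = 0.00301.
E = E° − (0.0592/2) log Q = 0.34 − (0.0592/2)(-2.522) = 0.415 V.

0.41 V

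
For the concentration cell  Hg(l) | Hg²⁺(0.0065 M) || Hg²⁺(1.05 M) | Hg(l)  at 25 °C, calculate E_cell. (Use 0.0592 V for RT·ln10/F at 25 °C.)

0.065 V

Both half-cells are Hg²⁺/Hg, so E°_cell = 0. The concentrated side is the cathode; the cell reaction moves Hg²⁺ from high to low concentration with n = 2.
Q = [Hg²⁺]_dilute/[Hg²⁺]_conc = 0.0065/1.05 = 0.00619.
E = 0 − (0.0592/2) log Q = −(0.0592/2)(-2.208) = 0.0654 V.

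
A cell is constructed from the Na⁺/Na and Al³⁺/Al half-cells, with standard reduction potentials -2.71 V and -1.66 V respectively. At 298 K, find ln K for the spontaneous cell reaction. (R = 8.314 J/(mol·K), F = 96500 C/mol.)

ln K = 122.7

E°_cell = -1.66 − (-2.71) = 1.05 V, with n = 3 electrons transferred.
At equilibrium E = 0, so the Nernst equation gives ln K = nFE°/RT = (3)(96500)(1.05)/((8.314)(298)) = 122.69.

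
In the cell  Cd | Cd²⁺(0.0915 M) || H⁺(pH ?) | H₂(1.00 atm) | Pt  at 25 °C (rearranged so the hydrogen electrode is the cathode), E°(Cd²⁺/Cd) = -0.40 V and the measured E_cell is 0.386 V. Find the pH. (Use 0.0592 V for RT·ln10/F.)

pH = 0.76

E°_cell = 0.40 V and n = 2.
log Q = n(E° − E)/0.0592 = 2×(0.40 − 0.386)/0.0592 = 0.473.
With Q = [Cd²⁺]·P(H₂) / [H⁺]^2, solving for [H⁺] gives log[H⁺] = -0.756, so pH = 0.76.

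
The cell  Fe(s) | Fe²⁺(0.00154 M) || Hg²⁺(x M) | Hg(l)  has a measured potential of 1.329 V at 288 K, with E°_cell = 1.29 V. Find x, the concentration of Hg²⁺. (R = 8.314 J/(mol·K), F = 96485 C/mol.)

From the Nernst equation, ln Q = nF(E° − E)/RT = 2×96485×(1.29 − 1.329)/(8.314×288) = -3.143, so Q = 0.0432.
With Q = [Fe²⁺]/[Hg²⁺] and the known concentrations, [Hg²⁺] in the denominator gives [Hg²⁺] = 0.036 M.

0.036 M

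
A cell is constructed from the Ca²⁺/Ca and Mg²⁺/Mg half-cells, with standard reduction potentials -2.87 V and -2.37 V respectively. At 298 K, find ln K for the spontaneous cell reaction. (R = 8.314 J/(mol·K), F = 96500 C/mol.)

ln K = 38.9

E°_cell = -2.37 − (-2.87) = 0.50 V, with n = 2 electrons transferred.
At equilibrium E = 0, so the Nernst equation gives ln K = nFE°/RT = (2)(96500)(0.50)/((8.314)(298)) = 38.95.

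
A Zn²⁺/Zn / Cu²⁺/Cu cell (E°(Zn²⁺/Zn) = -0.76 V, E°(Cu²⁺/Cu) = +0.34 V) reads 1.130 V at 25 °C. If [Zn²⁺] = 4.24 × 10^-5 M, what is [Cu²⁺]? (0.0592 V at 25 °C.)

From the Nernst equation, log Q = n(E° − E)/0.0592 = 2(1.10 − 1.130)/0.0592 = -1.014, so Q = 0.0969.
With Q = [Zn²⁺]/[Cu²⁺] and the known concentrations, [Cu²⁺] in the denominator gives [Cu²⁺] = 4.4 × 10^-4 M.

4.4 × 10^-4 M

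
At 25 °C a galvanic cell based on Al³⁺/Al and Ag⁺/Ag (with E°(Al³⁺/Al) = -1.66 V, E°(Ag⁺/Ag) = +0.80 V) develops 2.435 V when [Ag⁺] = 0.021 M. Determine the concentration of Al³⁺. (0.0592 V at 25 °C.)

1.7 × 10^-4 M

From the Nernst equation, log Q = n(E° − E)/0.0592 = 3(2.46 − 2.435)/0.0592 = 1.267, so Q = 18.5.
With Q = [Al³⁺]/[Ag⁺]^3 and the known concentrations, [Al³⁺] in the numerator gives [Al³⁺] = 1.7 × 10^-4 M.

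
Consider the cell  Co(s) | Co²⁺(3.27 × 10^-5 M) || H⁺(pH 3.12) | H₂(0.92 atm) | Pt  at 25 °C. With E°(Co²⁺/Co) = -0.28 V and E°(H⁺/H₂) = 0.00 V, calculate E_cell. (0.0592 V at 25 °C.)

0.23 V

The hydrogen couple is the cathode, so E°_cell = 0.28 V; n = 2.
[H⁺] = 10^(−3.12) = 7.6 × 10^-4 M, and Q = [Co²⁺]·P(H₂) / [H⁺]^2 = 52.3.
E = E° − (0.0592/2) log Q = 0.28 − (0.0592/2)(1.718) = 0.229 V.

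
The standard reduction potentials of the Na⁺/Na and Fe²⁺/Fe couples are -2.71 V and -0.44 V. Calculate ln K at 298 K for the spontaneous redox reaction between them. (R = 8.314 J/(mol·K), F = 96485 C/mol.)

E°_cell = -0.44 − (-2.71) = 2.27 V, with n = 2 electrons transferred.
At equilibrium E = 0, so the Nernst equation gives ln K = nFE°/RT = (2)(96485)(2.27)/((8.314)(298)) = 176.80.

ln K = 176.8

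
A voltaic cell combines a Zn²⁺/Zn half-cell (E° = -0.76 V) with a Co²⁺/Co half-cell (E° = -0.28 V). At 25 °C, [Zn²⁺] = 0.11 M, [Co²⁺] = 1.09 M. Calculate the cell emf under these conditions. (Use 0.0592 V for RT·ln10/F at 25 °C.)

The Co²⁺/Co couple has the higher reduction potential and acts as the cathode, so E°_cell = -0.28 − (-0.76) = 0.48 V.
Balancing electrons gives n = 2; the reaction quotient is Q = [Zn²⁺]/[Co²⁺] = 0.101.
At 25 °C, E = E° − (0.0592/n) log Q = 0.48 − (0.0592/2)(-0.996) = 0.480 + 0.029 = 0.509 V.

0.509 V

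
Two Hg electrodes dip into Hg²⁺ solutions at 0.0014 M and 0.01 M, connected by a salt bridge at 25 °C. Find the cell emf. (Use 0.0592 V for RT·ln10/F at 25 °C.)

Both half-cells are Hg²⁺/Hg, so E°_cell = 0. The concentrated side is the cathode; the cell reaction moves Hg²⁺ from high to low concentration with n = 2.
Q = [Hg²⁺]_dilute/[Hg²⁺]_conc = 0.0014/0.01 = 0.140.
E = 0 − (0.0592/2) log Q = −(0.0592/2)(-0.854) = 0.0253 V.

0.025 V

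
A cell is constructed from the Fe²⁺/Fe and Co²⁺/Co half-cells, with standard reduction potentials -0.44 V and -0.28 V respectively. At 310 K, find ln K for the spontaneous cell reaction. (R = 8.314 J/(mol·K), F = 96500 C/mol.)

ln K = 12.0

E°_cell = -0.28 − (-0.44) = 0.16 V, with n = 2 electrons transferred.
At equilibrium E = 0, so the Nernst equation gives ln K = nFE°/RT = (2)(96500)(0.16)/((8.314)(310)) = 11.98.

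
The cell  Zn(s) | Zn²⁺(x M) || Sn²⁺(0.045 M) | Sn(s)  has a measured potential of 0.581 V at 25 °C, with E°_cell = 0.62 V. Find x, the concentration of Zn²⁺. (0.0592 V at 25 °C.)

0.93 M

From the Nernst equation, log Q = n(E° − E)/0.0592 = 2(0.62 − 0.581)/0.0592 = 1.318, so Q = 20.8.
With Q = [Zn²⁺]/[Sn²⁺] and the known concentrations, [Zn²⁺] in the numerator gives [Zn²⁺] = 0.93 M.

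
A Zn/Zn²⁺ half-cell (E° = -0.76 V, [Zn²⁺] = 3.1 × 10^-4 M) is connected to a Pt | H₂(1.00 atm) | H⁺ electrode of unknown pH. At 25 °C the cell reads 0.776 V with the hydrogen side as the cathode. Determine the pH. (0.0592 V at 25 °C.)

pH = 1.48

E°_cell = 0.76 V and n = 2.
log Q = n(E° − E)/0.0592 = 2×(0.76 − 0.776)/0.0592 = -0.541.
With Q = [Zn²⁺]·P(H₂) / [H⁺]^2, solving for [H⁺] gives log[H⁺] = -1.484, so pH = 1.48.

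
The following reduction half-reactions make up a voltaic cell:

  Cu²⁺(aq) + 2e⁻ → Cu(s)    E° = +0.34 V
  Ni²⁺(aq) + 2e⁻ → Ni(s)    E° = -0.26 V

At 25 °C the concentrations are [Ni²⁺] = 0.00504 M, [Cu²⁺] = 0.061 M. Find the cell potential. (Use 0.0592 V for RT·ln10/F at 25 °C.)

The Cu²⁺/Cu couple has the higher reduction potential and acts as the cathode, so E°_cell = +0.34 − (-0.26) = 0.60 V.
Balancing electrons gives n = 2; the reaction quotient is Q = [Ni²⁺]/[Cu²⁺] = 0.0826.
At 25 °C, E = E° − (0.0592/n) log Q = 0.60 − (0.0592/2)(-1.083) = 0.600 + 0.032 = 0.632 V.

0.632 V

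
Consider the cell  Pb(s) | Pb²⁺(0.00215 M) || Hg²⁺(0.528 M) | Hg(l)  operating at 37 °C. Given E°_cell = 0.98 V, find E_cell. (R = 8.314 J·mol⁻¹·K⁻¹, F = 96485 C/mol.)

Balancing electrons gives n = 2; the reaction quotient is Q = [Pb²⁺]/[Hg²⁺] = 0.00407.
E = E° − (RT/nF) ln Q = 0.98 − (8.314×310)/(2×96485) × (-5.504) = 0.980 + 0.074 = 1.054 V.

1.05 V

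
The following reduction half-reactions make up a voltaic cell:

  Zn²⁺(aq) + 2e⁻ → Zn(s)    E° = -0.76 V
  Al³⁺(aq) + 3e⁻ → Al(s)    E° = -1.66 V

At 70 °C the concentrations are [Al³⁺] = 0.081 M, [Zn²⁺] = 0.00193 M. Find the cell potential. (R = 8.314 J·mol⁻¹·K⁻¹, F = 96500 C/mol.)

0.832 V

The Zn²⁺/Zn couple has the higher reduction potential and acts as the cathode, so E°_cell = -0.76 − (-1.66) = 0.90 V.
Balancing electrons gives n = 6; the reaction quotient is Q = [Al³⁺]^2/[Zn²⁺]^3 = 9.13 × 10^5.
E = E° − (RT/nF) ln Q = 0.90 − (8.314×343)/(6×96500) × (13.724) = 0.900 − 0.068 = 0.832 V.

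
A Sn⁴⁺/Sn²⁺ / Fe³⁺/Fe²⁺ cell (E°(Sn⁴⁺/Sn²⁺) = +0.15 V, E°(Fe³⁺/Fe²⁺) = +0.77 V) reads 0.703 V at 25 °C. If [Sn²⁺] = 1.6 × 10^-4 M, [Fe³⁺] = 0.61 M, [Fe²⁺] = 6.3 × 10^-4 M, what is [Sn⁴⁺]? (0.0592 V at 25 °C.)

0.24 M

From the Nernst equation, log Q = n(E° − E)/0.0592 = 2(0.62 − 0.703)/0.0592 = -2.804, so Q = 0.00157.
With Q = [Sn⁴⁺]·[Fe²⁺]^2/([Sn²⁺]·[Fe³⁺]^2) and the known concentrations, [Sn⁴⁺] in the numerator gives [Sn⁴⁺] = 0.24 M.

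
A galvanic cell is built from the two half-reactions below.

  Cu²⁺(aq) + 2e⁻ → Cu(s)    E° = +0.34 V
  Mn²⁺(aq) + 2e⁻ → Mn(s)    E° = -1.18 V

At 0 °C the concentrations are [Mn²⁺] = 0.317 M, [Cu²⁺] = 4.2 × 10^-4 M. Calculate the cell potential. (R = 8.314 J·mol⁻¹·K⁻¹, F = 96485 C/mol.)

1.44 V

The Cu²⁺/Cu couple has the higher reduction potential and acts as the cathode, so E°_cell = +0.34 − (-1.18) = 1.52 V.
Balancing electrons gives n = 2; the reaction quotient is Q = [Mn²⁺]/[Cu²⁺] = 755.
E = E° − (RT/nF) ln Q = 1.52 − (8.314×273)/(2×96485) × (6.626) = 1.520 − 0.078 = 1.442 V.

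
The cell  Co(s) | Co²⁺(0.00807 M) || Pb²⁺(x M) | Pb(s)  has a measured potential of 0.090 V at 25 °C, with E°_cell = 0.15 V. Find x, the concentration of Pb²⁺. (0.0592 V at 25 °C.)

From the Nernst equation, log Q = n(E° − E)/0.0592 = 2(0.15 − 0.090)/0.0592 = 2.027, so Q = 106.
With Q = [Co²⁺]/[Pb²⁺] and the known concentrations, [Pb²⁺] in the denominator gives [Pb²⁺] = 7.6 × 10^-5 M.

7.6 × 10^-5 M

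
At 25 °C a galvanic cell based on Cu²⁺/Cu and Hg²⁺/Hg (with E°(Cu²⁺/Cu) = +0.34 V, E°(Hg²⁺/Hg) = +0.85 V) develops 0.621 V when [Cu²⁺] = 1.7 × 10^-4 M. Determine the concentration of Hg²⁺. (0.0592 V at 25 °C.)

From the Nernst equation, log Q = n(E° − E)/0.0592 = 2(0.51 − 0.621)/0.0592 = -3.750, so Q = 1.78 × 10^-4.
With Q = [Cu²⁺]/[Hg²⁺] and the known concentrations, [Hg²⁺] in the denominator gives [Hg²⁺] = 0.96 M.

0.96 M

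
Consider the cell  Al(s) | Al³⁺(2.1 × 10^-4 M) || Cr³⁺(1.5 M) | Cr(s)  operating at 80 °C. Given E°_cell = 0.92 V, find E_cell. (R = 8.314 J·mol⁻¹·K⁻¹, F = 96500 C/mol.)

1.01 V

Balancing electrons gives n = 3; the reaction quotient is Q = [Al³⁺]/[Cr³⁺] = 1.4 × 10^-4.
E = E° − (RT/nF) ln Q = 0.92 − (8.314×353)/(3×96500) × (-8.874) = 0.920 + 0.090 = 1.010 V.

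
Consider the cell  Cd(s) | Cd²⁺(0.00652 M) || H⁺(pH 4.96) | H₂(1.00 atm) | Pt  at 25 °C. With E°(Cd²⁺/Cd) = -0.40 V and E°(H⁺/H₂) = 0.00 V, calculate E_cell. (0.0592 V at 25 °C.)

The hydrogen couple is the cathode, so E°_cell = 0.40 V; n = 2.
[H⁺] = 10^(−4.96) = 1.1 × 10^-5 M, and Q = [Cd²⁺]·P(H₂) / [H⁺]^2 = 5.42 × 10^7.
E = E° − (0.0592/2) log Q = 0.40 − (0.0592/2)(7.734) = 0.171 V.

0.17 V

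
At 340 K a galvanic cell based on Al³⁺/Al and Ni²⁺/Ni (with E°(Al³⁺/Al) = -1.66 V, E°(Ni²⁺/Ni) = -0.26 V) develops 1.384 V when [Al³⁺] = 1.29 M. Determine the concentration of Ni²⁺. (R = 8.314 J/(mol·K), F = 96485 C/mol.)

From the Nernst equation, ln Q = nF(E° − E)/RT = 6×96485×(1.40 − 1.384)/(8.314×340) = 3.277, so Q = 26.5.
With Q = [Al³⁺]^2/[Ni²⁺]^3 and the known concentrations, [Ni²⁺]^3 in the denominator gives [Ni²⁺] = 0.4 M.

0.4 M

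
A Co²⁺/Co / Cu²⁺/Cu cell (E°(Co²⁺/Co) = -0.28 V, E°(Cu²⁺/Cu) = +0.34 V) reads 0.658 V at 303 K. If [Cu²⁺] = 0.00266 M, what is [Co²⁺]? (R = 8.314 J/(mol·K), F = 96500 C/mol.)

From the Nernst equation, ln Q = nF(E° − E)/RT = 2×96500×(0.62 − 0.658)/(8.314×303) = -2.911, so Q = 0.0544.
With Q = [Co²⁺]/[Cu²⁺] and the known concentrations, [Co²⁺] in the numerator gives [Co²⁺] = 1.4 × 10^-4 M.

1.4 × 10^-4 M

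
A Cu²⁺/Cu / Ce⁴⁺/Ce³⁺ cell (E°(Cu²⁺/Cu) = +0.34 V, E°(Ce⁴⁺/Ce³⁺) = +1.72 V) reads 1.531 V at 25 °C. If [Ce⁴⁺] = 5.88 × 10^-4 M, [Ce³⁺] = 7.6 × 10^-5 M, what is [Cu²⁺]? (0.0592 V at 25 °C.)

From the Nernst equation, log Q = n(E° − E)/0.0592 = 2(1.38 − 1.531)/0.0592 = -5.101, so Q = 7.92 × 10^-6.
With Q = [Cu²⁺]·[Ce³⁺]^2/[Ce⁴⁺]^2 and the known concentrations, [Cu²⁺] in the numerator gives [Cu²⁺] = 4.7 × 10^-4 M.

4.7 × 10^-4 M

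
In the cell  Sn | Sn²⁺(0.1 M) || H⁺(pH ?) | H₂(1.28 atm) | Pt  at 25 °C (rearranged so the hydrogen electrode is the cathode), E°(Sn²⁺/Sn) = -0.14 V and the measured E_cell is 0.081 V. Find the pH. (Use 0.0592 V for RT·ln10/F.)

E°_cell = 0.14 V and n = 2.
log Q = n(E° − E)/0.0592 = 2×(0.14 − 0.081)/0.0592 = 1.993.
With Q = [Sn²⁺]·P(H₂) / [H⁺]^2, solving for [H⁺] gives log[H⁺] = -1.443, so pH = 1.44.

pH = 1.44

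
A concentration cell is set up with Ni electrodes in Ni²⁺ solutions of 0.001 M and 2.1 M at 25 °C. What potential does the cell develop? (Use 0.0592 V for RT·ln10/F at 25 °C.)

0.098 V

Both half-cells are Ni²⁺/Ni, so E°_cell = 0. The concentrated side is the cathode; the cell reaction moves Ni²⁺ from high to low concentration with n = 2.
Q = [Ni²⁺]_dilute/[Ni²⁺]_conc = 0.001/2.1 = 4.76 × 10^-4.
E = 0 − (0.0592/2) log Q = −(0.0592/2)(-3.322) = 0.0983 V.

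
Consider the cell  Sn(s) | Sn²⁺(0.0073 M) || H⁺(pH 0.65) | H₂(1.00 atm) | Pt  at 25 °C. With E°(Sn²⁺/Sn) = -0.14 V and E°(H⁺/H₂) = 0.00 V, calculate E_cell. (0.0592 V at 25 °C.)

The hydrogen couple is the cathode, so E°_cell = 0.14 V; n = 2.
[H⁺] = 10^(−0.65) = 0.22 M, and Q = [Sn²⁺]·P(H₂) / [H⁺]^2 = 0.146.
E = E° − (0.0592/2) log Q = 0.14 − (0.0592/2)(-0.837) = 0.165 V.

0.16 V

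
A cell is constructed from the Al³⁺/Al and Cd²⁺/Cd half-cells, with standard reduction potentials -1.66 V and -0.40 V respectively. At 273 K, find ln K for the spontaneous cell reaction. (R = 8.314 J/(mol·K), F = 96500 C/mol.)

E°_cell = -0.40 − (-1.66) = 1.26 V, with n = 6 electrons transferred.
At equilibrium E = 0, so the Nernst equation gives ln K = nFE°/RT = (6)(96500)(1.26)/((8.314)(273)) = 321.42.

ln K = 321.4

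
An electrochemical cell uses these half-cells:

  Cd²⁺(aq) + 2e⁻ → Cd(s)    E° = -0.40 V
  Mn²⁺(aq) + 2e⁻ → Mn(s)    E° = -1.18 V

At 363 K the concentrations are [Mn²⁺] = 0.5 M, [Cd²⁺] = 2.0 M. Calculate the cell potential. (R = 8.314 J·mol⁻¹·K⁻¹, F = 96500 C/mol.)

0.802 V

The Cd²⁺/Cd couple has the higher reduction potential and acts as the cathode, so E°_cell = -0.40 − (-1.18) = 0.78 V.
Balancing electrons gives n = 2; the reaction quotient is Q = [Mn²⁺]/[Cd²⁺] = 0.250.
E = E° − (RT/nF) ln Q = 0.78 − (8.314×363)/(2×96500) × (-1.386) = 0.780 + 0.022 = 0.802 V.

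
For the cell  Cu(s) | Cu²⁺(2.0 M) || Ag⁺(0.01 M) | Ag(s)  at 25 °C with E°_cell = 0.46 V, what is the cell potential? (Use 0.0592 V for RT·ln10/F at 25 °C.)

Balancing electrons gives n = 2; the reaction quotient is Q = [Cu²⁺]/[Ag⁺]^2 = 2 × 10^4.
At 25 °C, E = E° − (0.0592/n) log Q = 0.46 − (0.0592/2)(4.301) = 0.460 − 0.127 = 0.333 V.

0.333 V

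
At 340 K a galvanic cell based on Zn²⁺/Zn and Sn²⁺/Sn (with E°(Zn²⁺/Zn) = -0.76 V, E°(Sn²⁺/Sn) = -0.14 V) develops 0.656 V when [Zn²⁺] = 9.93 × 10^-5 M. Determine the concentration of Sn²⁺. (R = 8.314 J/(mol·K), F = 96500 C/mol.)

From the Nernst equation, ln Q = nF(E° − E)/RT = 2×96500×(0.62 − 0.656)/(8.314×340) = -2.458, so Q = 0.0856.
With Q = [Zn²⁺]/[Sn²⁺] and the known concentrations, [Sn²⁺] in the denominator gives [Sn²⁺] = 0.0012 M.

0.0012 M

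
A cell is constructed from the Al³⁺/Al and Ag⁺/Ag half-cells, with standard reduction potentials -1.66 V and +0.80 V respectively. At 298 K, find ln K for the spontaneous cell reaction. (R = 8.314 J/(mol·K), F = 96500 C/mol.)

ln K = 287.4

E°_cell = +0.80 − (-1.66) = 2.46 V, with n = 3 electrons transferred.
At equilibrium E = 0, so the Nernst equation gives ln K = nFE°/RT = (3)(96500)(2.46)/((8.314)(298)) = 287.45.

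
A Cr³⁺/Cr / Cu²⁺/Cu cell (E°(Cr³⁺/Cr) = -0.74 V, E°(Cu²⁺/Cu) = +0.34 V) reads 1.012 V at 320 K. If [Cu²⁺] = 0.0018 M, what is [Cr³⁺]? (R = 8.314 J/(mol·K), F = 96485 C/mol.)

0.12 M

From the Nernst equation, ln Q = nF(E° − E)/RT = 6×96485×(1.08 − 1.012)/(8.314×320) = 14.797, so Q = 2.67 × 10^6.
With Q = [Cr³⁺]^2/[Cu²⁺]^3 and the known concentrations, [Cr³⁺]^2 in the numerator gives [Cr³⁺] = 0.12 M.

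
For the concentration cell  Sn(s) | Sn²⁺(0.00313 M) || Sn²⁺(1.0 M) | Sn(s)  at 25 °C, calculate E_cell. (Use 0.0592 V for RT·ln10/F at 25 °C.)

0.074 V

Both half-cells are Sn²⁺/Sn, so E°_cell = 0. The concentrated side is the cathode; the cell reaction moves Sn²⁺ from high to low concentration with n = 2.
Q = [Sn²⁺]_dilute/[Sn²⁺]_conc = 0.00313/1.0 = 0.00313.
E = 0 − (0.0592/2) log Q = −(0.0592/2)(-2.504) = 0.0741 V.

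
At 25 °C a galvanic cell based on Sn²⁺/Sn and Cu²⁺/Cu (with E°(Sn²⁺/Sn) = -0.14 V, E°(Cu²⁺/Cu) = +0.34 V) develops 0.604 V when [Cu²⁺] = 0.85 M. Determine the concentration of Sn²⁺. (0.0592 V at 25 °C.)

5.5 × 10^-5 M

From the Nernst equation, log Q = n(E° − E)/0.0592 = 2(0.48 − 0.604)/0.0592 = -4.189, so Q = 6.47 × 10^-5.
With Q = [Sn²⁺]/[Cu²⁺] and the known concentrations, [Sn²⁺] in the numerator gives [Sn²⁺] = 5.5 × 10^-5 M.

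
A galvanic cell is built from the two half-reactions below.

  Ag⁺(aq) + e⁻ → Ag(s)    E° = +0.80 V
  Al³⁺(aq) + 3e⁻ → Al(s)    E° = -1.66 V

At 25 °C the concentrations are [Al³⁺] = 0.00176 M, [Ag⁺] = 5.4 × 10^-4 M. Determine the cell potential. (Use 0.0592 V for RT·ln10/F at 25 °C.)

The Ag⁺/Ag couple has the higher reduction potential and acts as the cathode, so E°_cell = +0.80 − (-1.66) = 2.46 V.
Balancing electrons gives n = 3; the reaction quotient is Q = [Al³⁺]/[Ag⁺]^3 = 1.12 × 10^7.
At 25 °C, E = E° − (0.0592/n) log Q = 2.46 − (0.0592/3)(7.048) = 2.460 − 0.139 = 2.321 V.

2.32 V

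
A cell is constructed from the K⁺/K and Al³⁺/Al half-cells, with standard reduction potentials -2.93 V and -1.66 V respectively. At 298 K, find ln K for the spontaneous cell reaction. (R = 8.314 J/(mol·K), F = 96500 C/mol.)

E°_cell = -1.66 − (-2.93) = 1.27 V, with n = 3 electrons transferred.
At equilibrium E = 0, so the Nernst equation gives ln K = nFE°/RT = (3)(96500)(1.27)/((8.314)(298)) = 148.40.

ln K = 148.4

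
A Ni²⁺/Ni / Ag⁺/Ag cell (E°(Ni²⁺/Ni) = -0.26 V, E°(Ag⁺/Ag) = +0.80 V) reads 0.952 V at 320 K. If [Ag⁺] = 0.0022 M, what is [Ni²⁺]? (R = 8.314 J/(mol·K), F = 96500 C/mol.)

0.012 M

From the Nernst equation, ln Q = nF(E° − E)/RT = 2×96500×(1.06 − 0.952)/(8.314×320) = 7.835, so Q = 2530.
With Q = [Ni²⁺]/[Ag⁺]^2 and the known concentrations, [Ni²⁺] in the numerator gives [Ni²⁺] = 0.012 M.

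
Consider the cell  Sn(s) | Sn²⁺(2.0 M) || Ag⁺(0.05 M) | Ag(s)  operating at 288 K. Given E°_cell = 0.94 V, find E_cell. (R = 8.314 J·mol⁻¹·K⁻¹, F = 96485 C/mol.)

0.857 V

Balancing electrons gives n = 2; the reaction quotient is Q = [Sn²⁺]/[Ag⁺]^2 = 800.
E = E° − (RT/nF) ln Q = 0.94 − (8.314×288)/(2×96485) × (6.685) = 0.940 − 0.083 = 0.857 V.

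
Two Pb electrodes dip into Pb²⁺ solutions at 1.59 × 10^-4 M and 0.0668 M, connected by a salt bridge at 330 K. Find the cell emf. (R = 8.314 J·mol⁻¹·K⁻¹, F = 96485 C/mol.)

0.086 V

Both half-cells are Pb²⁺/Pb, so E°_cell = 0. The concentrated side is the cathode; the cell reaction moves Pb²⁺ from high to low concentration with n = 2.
Q = [Pb²⁺]_dilute/[Pb²⁺]_conc = 1.59 × 10^-4/0.0668 = 0.00238.
E = 0 − (RT/nF) ln Q = −((8.314×330)/(2×96485))(-6.041) = 0.0859 V.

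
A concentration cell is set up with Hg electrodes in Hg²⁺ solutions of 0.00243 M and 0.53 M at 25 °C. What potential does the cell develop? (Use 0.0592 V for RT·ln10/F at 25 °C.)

Both half-cells are Hg²⁺/Hg, so E°_cell = 0. The concentrated side is the cathode; the cell reaction moves Hg²⁺ from high to low concentration with n = 2.
Q = [Hg²⁺]_dilute/[Hg²⁺]_conc = 0.00243/0.53 = 0.00458.
E = 0 − (0.0592/2) log Q = −(0.0592/2)(-2.339) = 0.0692 V.

0.069 V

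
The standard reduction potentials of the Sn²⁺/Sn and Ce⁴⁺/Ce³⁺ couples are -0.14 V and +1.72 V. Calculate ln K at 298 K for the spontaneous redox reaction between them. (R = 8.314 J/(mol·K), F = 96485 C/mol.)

E°_cell = +1.72 − (-0.14) = 1.86 V, with n = 2 electrons transferred.
At equilibrium E = 0, so the Nernst equation gives ln K = nFE°/RT = (2)(96485)(1.86)/((8.314)(298)) = 144.87.

ln K = 144.9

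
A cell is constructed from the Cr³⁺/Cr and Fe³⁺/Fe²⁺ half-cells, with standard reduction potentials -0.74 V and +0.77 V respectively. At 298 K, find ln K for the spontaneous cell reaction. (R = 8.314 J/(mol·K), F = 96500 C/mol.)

ln K = 176.4

E°_cell = +0.77 − (-0.74) = 1.51 V, with n = 3 electrons transferred.
At equilibrium E = 0, so the Nernst equation gives ln K = nFE°/RT = (3)(96500)(1.51)/((8.314)(298)) = 176.44.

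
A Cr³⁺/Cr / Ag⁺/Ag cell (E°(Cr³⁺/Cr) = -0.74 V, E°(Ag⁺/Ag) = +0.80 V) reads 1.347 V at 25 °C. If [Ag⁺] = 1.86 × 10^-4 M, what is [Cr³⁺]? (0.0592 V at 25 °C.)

0.039 M

From the Nernst equation, log Q = n(E° − E)/0.0592 = 3(1.54 − 1.347)/0.0592 = 9.780, so Q = 6.03 × 10^9.
With Q = [Cr³⁺]/[Ag⁺]^3 and the known concentrations, [Cr³⁺] in the numerator gives [Cr³⁺] = 0.039 M.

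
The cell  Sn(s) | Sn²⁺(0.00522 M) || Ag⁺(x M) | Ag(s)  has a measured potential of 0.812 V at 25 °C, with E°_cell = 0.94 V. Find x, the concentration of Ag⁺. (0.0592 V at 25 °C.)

From the Nernst equation, log Q = n(E° − E)/0.0592 = 2(0.94 − 0.812)/0.0592 = 4.324, so Q = 2.11 × 10^4.
With Q = [Sn²⁺]/[Ag⁺]^2 and the known concentrations, [Ag⁺]^2 in the denominator gives [Ag⁺] = 5 × 10^-4 M.

5 × 10^-4 M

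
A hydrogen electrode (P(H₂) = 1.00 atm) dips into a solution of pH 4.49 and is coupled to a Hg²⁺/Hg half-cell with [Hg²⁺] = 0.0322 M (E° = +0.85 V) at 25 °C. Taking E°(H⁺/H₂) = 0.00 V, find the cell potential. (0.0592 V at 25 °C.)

The Hg²⁺/Hg couple is the cathode, so E°_cell = 0.85 V; n = 2.
[H⁺] = 10^(−4.49) = 3.2 × 10^-5 M, and Q = [H⁺]^2 / ([Hg²⁺]·P(H₂)) = 3.25 × 10^-8.
E = E° − (0.0592/2) log Q = 0.85 − (0.0592/2)(-7.488) = 1.072 V.

1.07 V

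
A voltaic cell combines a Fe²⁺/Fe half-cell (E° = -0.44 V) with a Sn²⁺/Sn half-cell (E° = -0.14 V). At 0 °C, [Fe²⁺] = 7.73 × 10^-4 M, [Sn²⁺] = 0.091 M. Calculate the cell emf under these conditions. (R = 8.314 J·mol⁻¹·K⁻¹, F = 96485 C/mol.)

The Sn²⁺/Sn couple has the higher reduction potential and acts as the cathode, so E°_cell = -0.14 − (-0.44) = 0.30 V.
Balancing electrons gives n = 2; the reaction quotient is Q = [Fe²⁺]/[Sn²⁺] = 0.00849.
E = E° − (RT/nF) ln Q = 0.30 − (8.314×273)/(2×96485) × (-4.768) = 0.300 + 0.056 = 0.356 V.

0.356 V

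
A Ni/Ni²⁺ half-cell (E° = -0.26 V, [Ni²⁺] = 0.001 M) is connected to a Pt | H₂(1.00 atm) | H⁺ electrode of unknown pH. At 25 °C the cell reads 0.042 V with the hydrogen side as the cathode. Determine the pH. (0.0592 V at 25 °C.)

E°_cell = 0.26 V and n = 2.
log Q = n(E° − E)/0.0592 = 2×(0.26 − 0.042)/0.0592 = 7.365.
With Q = [Ni²⁺]·P(H₂) / [H⁺]^2, solving for [H⁺] gives log[H⁺] = -5.182, so pH = 5.18.

pH = 5.18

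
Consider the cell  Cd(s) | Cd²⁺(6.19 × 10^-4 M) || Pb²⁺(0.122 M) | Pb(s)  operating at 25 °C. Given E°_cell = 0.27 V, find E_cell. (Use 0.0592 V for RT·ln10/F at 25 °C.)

0.338 V

Balancing electrons gives n = 2; the reaction quotient is Q = [Cd²⁺]/[Pb²⁺] = 0.00507.
At 25 °C, E = E° − (0.0592/n) log Q = 0.27 − (0.0592/2)(-2.295) = 0.270 + 0.068 = 0.338 V.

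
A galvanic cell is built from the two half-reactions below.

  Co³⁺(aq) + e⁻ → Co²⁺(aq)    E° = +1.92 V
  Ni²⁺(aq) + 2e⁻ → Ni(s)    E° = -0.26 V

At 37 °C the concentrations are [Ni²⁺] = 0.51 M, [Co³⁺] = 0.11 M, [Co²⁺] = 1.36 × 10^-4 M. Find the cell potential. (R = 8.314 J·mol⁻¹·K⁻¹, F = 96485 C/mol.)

The Co³⁺/Co²⁺ couple has the higher reduction potential and acts as the cathode, so E°_cell = +1.92 − (-0.26) = 2.18 V.
Balancing electrons gives n = 2; the reaction quotient is Q = [Ni²⁺]·[Co²⁺]^2/[Co³⁺]^2 = 7.8 × 10^-7.
E = E° − (RT/nF) ln Q = 2.18 − (8.314×310)/(2×96485) × (-14.065) = 2.180 + 0.188 = 2.368 V.

2.37 V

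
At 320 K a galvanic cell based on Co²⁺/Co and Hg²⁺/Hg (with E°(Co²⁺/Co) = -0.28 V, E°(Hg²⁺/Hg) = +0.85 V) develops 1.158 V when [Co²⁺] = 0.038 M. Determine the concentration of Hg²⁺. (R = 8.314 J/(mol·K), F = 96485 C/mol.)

0.29 M

From the Nernst equation, ln Q = nF(E° − E)/RT = 2×96485×(1.13 − 1.158)/(8.314×320) = -2.031, so Q = 0.131.
With Q = [Co²⁺]/[Hg²⁺] and the known concentrations, [Hg²⁺] in the denominator gives [Hg²⁺] = 0.29 M.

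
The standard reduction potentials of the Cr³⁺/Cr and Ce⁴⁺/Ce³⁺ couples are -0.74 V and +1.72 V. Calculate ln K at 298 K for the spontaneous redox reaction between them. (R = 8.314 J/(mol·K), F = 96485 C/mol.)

ln K = 287.4

E°_cell = +1.72 − (-0.74) = 2.46 V, with n = 3 electrons transferred.
At equilibrium E = 0, so the Nernst equation gives ln K = nFE°/RT = (3)(96485)(2.46)/((8.314)(298)) = 287.40.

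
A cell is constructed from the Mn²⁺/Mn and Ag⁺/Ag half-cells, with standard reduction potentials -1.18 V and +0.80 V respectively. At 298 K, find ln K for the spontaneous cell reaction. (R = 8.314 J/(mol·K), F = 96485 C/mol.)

E°_cell = +0.80 − (-1.18) = 1.98 V, with n = 2 electrons transferred.
At equilibrium E = 0, so the Nernst equation gives ln K = nFE°/RT = (2)(96485)(1.98)/((8.314)(298)) = 154.22.

ln K = 154.2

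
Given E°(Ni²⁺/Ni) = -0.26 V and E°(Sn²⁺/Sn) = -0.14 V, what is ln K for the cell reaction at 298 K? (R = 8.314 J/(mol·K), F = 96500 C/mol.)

ln K = 9.3

E°_cell = -0.14 − (-0.26) = 0.12 V, with n = 2 electrons transferred.
At equilibrium E = 0, so the Nernst equation gives ln K = nFE°/RT = (2)(96500)(0.12)/((8.314)(298)) = 9.35.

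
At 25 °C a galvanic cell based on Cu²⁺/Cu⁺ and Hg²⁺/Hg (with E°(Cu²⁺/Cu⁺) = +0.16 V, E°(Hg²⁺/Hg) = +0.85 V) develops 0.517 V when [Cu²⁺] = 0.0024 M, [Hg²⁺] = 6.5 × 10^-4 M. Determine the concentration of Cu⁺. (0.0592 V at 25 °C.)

1.1 × 10^-4 M

From the Nernst equation, log Q = n(E° − E)/0.0592 = 2(0.69 − 0.517)/0.0592 = 5.845, so Q = 6.99 × 10^5.
With Q = [Cu²⁺]^2/([Cu⁺]^2·[Hg²⁺]) and the known concentrations, [Cu⁺]^2 in the denominator gives [Cu⁺] = 1.1 × 10^-4 M.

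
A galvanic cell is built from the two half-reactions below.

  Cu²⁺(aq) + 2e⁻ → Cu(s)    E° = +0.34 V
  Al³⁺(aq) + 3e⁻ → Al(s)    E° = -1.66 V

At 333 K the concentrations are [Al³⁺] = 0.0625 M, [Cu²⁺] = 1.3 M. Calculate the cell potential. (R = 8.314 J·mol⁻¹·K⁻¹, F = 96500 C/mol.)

2.03 V

The Cu²⁺/Cu couple has the higher reduction potential and acts as the cathode, so E°_cell = +0.34 − (-1.66) = 2.00 V.
Balancing electrons gives n = 6; the reaction quotient is Q = [Al³⁺]^2/[Cu²⁺]^3 = 0.00178.
E = E° − (RT/nF) ln Q = 2.00 − (8.314×333)/(6×96500) × (-6.332) = 2.000 + 0.030 = 2.030 V.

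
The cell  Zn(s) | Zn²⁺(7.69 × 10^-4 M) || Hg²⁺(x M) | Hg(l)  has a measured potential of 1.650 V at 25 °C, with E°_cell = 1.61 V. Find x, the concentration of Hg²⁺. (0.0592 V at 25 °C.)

0.017 M

From the Nernst equation, log Q = n(E° − E)/0.0592 = 2(1.61 − 1.650)/0.0592 = -1.351, so Q = 0.0445.
With Q = [Zn²⁺]/[Hg²⁺] and the known concentrations, [Hg²⁺] in the denominator gives [Hg²⁺] = 0.017 M.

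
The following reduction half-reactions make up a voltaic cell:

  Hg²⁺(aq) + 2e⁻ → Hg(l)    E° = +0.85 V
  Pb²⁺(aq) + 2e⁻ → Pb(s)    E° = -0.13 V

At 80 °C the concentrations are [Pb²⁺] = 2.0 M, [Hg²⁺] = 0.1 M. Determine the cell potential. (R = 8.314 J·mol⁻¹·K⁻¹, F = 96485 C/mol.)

The Hg²⁺/Hg couple has the higher reduction potential and acts as the cathode, so E°_cell = +0.85 − (-0.13) = 0.98 V.
Balancing electrons gives n = 2; the reaction quotient is Q = [Pb²⁺]/[Hg²⁺] = 20.0.
E = E° − (RT/nF) ln Q = 0.98 − (8.314×353)/(2×96485) × (2.996) = 0.980 − 0.046 = 0.934 V.

0.934 V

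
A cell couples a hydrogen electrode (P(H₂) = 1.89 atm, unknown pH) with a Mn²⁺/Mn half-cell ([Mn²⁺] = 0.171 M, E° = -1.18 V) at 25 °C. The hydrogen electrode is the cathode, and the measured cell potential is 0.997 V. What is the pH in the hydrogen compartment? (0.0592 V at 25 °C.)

pH = 3.34

E°_cell = 1.18 V and n = 2.
log Q = n(E° − E)/0.0592 = 2×(1.18 − 0.997)/0.0592 = 6.182.
With Q = [Mn²⁺]·P(H₂) / [H⁺]^2, solving for [H⁺] gives log[H⁺] = -3.336, so pH = 3.34.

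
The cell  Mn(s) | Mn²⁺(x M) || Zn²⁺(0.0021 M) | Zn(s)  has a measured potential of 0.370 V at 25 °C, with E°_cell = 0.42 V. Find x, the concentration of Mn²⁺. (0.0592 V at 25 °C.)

From the Nernst equation, log Q = n(E° − E)/0.0592 = 2(0.42 − 0.370)/0.0592 = 1.689, so Q = 48.9.
With Q = [Mn²⁺]/[Zn²⁺] and the known concentrations, [Mn²⁺] in the numerator gives [Mn²⁺] = 0.1 M.

0.1 M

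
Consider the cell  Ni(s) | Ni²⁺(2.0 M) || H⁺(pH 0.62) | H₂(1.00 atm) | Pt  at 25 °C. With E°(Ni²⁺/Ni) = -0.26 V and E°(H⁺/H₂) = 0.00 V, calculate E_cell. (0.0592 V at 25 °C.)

0.21 V

The hydrogen couple is the cathode, so E°_cell = 0.26 V; n = 2.
[H⁺] = 10^(−0.62) = 0.24 M, and Q = [Ni²⁺]·P(H₂) / [H⁺]^2 = 34.8.
E = E° − (0.0592/2) log Q = 0.26 − (0.0592/2)(1.541) = 0.214 V.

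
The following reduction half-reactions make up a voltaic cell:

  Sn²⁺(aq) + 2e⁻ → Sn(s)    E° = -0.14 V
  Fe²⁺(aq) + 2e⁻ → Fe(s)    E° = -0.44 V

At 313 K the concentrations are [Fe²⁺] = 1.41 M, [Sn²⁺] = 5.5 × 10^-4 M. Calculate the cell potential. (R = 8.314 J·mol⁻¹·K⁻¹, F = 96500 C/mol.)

The Sn²⁺/Sn couple has the higher reduction potential and acts as the cathode, so E°_cell = -0.14 − (-0.44) = 0.30 V.
Balancing electrons gives n = 2; the reaction quotient is Q = [Fe²⁺]/[Sn²⁺] = 2560.
E = E° − (RT/nF) ln Q = 0.30 − (8.314×313)/(2×96500) × (7.849) = 0.300 − 0.106 = 0.194 V.

0.194 V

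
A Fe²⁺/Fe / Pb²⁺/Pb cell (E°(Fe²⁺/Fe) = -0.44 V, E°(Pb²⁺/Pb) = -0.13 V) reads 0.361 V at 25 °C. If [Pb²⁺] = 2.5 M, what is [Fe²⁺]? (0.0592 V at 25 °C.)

0.047 M

From the Nernst equation, log Q = n(E° − E)/0.0592 = 2(0.31 − 0.361)/0.0592 = -1.723, so Q = 0.0189.
With Q = [Fe²⁺]/[Pb²⁺] and the known concentrations, [Fe²⁺] in the numerator gives [Fe²⁺] = 0.047 M.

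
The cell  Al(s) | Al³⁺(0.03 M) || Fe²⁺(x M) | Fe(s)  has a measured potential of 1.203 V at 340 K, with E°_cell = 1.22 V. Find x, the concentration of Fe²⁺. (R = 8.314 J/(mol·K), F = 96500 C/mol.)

From the Nernst equation, ln Q = nF(E° − E)/RT = 6×96500×(1.22 − 1.203)/(8.314×340) = 3.482, so Q = 32.5.
With Q = [Al³⁺]^2/[Fe²⁺]^3 and the known concentrations, [Fe²⁺]^3 in the denominator gives [Fe²⁺] = 0.03 M.

0.03 M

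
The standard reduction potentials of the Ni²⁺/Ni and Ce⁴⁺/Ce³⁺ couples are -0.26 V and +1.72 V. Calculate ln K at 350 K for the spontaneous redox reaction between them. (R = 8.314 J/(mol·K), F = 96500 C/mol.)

E°_cell = +1.72 − (-0.26) = 1.98 V, with n = 2 electrons transferred.
At equilibrium E = 0, so the Nernst equation gives ln K = nFE°/RT = (2)(96500)(1.98)/((8.314)(350)) = 131.32.

ln K = 131.3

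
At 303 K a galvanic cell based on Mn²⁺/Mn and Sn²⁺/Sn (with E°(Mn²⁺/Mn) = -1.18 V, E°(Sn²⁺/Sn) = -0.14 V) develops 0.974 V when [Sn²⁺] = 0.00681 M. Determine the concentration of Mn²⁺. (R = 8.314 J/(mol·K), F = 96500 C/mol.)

From the Nernst equation, ln Q = nF(E° − E)/RT = 2×96500×(1.04 − 0.974)/(8.314×303) = 5.056, so Q = 157.
With Q = [Mn²⁺]/[Sn²⁺] and the known concentrations, [Mn²⁺] in the numerator gives [Mn²⁺] = 1.1 M.

1.1 M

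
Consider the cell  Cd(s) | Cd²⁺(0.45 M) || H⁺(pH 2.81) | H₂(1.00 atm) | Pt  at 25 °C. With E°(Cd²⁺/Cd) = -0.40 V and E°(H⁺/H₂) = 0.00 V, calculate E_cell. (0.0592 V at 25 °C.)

The hydrogen couple is the cathode, so E°_cell = 0.40 V; n = 2.
[H⁺] = 10^(−2.81) = 0.0015 M, and Q = [Cd²⁺]·P(H₂) / [H⁺]^2 = 1.88 × 10^5.
E = E° − (0.0592/2) log Q = 0.40 − (0.0592/2)(5.273) = 0.244 V.

0.24 V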